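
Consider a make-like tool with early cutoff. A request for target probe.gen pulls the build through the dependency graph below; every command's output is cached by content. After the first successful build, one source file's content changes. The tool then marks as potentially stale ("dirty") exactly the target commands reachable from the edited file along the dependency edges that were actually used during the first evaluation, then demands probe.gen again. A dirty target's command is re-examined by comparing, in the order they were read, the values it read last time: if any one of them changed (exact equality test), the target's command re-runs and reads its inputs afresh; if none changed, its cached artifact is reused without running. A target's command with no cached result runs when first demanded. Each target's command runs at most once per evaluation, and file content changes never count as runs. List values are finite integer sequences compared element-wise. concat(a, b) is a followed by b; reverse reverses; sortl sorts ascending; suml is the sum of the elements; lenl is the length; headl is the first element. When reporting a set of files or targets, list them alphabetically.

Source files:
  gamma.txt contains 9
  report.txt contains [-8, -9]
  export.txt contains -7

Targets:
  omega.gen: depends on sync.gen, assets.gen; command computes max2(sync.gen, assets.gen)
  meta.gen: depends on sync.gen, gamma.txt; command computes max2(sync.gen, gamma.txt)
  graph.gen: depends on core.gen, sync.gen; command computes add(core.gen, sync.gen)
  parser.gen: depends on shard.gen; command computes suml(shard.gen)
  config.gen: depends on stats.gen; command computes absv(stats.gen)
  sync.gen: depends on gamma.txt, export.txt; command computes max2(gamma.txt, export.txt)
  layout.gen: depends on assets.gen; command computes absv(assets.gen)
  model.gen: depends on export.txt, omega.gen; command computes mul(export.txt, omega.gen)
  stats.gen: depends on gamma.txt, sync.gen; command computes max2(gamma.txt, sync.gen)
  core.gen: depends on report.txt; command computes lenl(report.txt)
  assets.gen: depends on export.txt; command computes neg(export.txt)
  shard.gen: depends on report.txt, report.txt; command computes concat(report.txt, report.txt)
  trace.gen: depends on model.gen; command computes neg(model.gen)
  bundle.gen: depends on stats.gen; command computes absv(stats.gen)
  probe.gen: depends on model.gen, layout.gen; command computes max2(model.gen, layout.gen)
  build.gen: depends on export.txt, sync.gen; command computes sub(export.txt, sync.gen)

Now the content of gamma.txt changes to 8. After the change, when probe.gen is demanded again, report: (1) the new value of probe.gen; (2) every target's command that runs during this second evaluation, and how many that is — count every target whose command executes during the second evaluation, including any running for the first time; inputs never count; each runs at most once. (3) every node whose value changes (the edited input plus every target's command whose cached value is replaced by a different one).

Demanding probe.gen again yields 7.
4 target commands run: model.gen, omega.gen, probe.gen, sync.gen.
The nodes whose values change: gamma.txt, model.gen, omega.gen, sync.gen.

First demand of the output computes:
  assets.gen = neg(-7) = 7
  layout.gen = absv(7) = 7
  sync.gen = max2(9, -7) = 9
  omega.gen = max2(9, 7) = 9
  model.gen = mul(-7, 9) = -63
  probe.gen = max2(-63, 7) = 7

After the edit, cleaning proceeds:
  sync.gen: a read changed (gamma.txt 9->8) — executes, giving 8.
  omega.gen: a read changed (sync.gen 9->8) — executes, giving 8.
  model.gen: a read changed (omega.gen 9->8) — executes, giving -56.
  probe.gen: a read changed (model.gen -63->-56) — executes, giving 7 — identical to its old value.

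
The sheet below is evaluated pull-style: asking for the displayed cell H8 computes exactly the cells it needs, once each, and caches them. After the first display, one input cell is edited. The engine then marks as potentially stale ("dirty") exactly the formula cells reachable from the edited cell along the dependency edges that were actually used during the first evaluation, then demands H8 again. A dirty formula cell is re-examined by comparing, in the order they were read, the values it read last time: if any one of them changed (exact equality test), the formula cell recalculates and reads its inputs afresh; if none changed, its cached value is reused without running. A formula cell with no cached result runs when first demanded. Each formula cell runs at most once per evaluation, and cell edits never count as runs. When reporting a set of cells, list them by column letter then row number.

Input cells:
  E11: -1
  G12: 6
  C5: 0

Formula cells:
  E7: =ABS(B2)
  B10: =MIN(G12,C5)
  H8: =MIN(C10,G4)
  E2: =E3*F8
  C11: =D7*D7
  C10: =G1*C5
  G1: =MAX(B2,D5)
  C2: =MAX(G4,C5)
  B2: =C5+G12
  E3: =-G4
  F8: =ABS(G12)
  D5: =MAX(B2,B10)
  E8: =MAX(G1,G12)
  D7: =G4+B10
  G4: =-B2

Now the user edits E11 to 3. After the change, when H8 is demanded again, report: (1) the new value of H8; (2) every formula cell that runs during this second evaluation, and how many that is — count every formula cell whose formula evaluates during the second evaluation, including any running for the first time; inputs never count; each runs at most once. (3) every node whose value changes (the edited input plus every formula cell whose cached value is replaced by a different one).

First demand of the output computes:
  B2 = 0 + 6 = 6
  B10 = MIN(6, 0) = 0
  D5 = MAX(6, 0) = 6
  G1 = MAX(6, 6) = 6
  C10 = 6 * 0 = 0
  G4 = -(6) = -6
  H8 = MIN(0, -6) = -6

After the edit, cleaning proceeds:
  no node depends on E11 at all; the second demand re-runs nothing.

Note the shortcut — nothing in the graph depends on E11 at all, so no recomputation happens.

Demanding H8 again yields -6.
0 formula cells run: none.
The nodes whose values change: E11.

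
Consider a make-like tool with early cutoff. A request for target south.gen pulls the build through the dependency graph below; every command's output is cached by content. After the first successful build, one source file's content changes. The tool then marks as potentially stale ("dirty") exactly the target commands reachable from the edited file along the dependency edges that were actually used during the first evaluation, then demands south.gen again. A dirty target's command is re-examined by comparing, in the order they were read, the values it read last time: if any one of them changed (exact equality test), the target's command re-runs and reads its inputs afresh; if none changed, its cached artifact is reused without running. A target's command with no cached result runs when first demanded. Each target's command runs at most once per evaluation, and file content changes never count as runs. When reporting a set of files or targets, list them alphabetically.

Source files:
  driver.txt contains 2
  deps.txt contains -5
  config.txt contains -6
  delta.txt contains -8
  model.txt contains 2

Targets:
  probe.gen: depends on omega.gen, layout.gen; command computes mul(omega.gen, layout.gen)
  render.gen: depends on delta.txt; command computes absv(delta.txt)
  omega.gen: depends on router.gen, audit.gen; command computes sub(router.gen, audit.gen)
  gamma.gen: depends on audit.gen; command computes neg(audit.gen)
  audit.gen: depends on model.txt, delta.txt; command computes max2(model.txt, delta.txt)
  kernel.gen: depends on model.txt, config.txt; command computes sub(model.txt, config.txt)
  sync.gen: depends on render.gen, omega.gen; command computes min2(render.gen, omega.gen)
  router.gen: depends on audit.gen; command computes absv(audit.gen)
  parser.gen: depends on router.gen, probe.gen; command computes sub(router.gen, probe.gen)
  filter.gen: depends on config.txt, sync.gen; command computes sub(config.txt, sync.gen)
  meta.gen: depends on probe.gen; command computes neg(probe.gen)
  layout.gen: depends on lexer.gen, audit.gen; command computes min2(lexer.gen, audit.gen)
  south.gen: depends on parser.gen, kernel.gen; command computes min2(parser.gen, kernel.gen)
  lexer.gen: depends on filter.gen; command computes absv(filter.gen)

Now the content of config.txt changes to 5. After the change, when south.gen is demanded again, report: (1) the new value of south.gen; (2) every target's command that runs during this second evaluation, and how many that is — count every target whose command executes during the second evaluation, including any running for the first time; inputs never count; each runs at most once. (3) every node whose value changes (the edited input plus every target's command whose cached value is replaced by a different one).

Demanding south.gen again yields -3.
5 target commands run: filter.gen, kernel.gen, layout.gen, lexer.gen, south.gen.
The nodes whose values change: config.txt, filter.gen, kernel.gen, lexer.gen, south.gen.
Note where the cutoff bites: probe.gen is checked, finds nothing changed, and keeps its cache.

First demand of the output computes:
  audit.gen = max2(2, -8) = 2
  kernel.gen = sub(2, -6) = 8
  render.gen = absv(-8) = 8
  router.gen = absv(2) = 2
  omega.gen = sub(2, 2) = 0
  sync.gen = min2(8, 0) = 0
  filter.gen = sub(-6, 0) = -6
  lexer.gen = absv(-6) = 6
  layout.gen = min2(6, 2) = 2
  probe.gen = mul(0, 2) = 0
  parser.gen = sub(2, 0) = 2
  south.gen = min2(2, 8) = 2

After the edit, cleaning proceeds:
  filter.gen: a read changed (config.txt -6->5) — executes, giving 5.
  kernel.gen: a read changed (config.txt -6->5) — executes, giving -3.
  lexer.gen: a read changed (filter.gen -6->5) — executes, giving 5.
  layout.gen: a read changed (lexer.gen 6->5) — executes, giving 2 — identical to its old value.
  probe.gen: dirty, but its reads are unchanged (omega.gen unchanged, layout.gen unchanged); cached 0 stands.
  parser.gen: dirty, but its reads are unchanged (router.gen unchanged, probe.gen unchanged); cached 2 stands.
  south.gen: a read changed (kernel.gen 8->-3) — executes, giving -3.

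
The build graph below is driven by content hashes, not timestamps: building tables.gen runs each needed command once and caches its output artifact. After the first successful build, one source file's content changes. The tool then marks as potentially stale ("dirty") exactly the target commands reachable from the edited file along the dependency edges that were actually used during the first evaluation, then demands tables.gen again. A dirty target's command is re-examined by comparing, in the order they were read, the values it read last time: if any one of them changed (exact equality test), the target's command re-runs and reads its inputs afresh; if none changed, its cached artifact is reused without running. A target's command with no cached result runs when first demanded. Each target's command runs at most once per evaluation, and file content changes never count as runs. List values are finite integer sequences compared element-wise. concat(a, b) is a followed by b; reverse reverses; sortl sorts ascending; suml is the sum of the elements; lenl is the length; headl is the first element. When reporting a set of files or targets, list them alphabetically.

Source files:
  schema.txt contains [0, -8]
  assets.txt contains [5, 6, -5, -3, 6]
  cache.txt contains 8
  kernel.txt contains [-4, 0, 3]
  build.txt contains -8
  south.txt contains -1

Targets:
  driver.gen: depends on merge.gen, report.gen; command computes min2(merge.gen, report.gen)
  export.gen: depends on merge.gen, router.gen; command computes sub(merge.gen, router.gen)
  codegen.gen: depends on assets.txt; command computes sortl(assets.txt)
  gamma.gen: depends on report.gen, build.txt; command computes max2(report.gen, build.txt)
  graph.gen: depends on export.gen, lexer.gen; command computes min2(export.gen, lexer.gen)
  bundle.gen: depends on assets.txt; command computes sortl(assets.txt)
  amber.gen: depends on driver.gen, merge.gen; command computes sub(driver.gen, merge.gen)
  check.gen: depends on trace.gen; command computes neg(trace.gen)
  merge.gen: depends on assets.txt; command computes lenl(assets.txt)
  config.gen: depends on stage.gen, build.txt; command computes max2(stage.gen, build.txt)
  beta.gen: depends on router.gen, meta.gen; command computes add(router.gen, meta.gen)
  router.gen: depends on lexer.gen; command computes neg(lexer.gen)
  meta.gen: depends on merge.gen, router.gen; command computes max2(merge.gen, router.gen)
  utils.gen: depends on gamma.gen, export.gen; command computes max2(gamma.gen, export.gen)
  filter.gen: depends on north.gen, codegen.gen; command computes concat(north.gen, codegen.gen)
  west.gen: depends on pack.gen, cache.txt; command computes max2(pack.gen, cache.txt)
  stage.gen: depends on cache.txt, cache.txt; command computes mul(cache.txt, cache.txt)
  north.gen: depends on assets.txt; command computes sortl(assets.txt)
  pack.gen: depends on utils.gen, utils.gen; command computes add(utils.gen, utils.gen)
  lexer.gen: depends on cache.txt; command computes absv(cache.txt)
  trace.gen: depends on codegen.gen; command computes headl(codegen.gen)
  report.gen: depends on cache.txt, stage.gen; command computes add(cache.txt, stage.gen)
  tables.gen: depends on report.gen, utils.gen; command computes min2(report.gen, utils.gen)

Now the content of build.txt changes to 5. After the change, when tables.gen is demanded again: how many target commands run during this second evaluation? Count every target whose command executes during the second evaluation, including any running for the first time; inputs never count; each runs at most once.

Initial pass — values computed on the first demand:
  lexer.gen = absv(8) = 8
  merge.gen = lenl([5, 6, -5, -3, 6]) = 5
  router.gen = neg(8) = -8
  export.gen = sub(5, -8) = 13
  stage.gen = mul(8, 8) = 64
  report.gen = add(8, 64) = 72
  gamma.gen = max2(72, -8) = 72
  utils.gen = max2(72, 13) = 72
  tables.gen = min2(72, 72) = 72

Second demand — change propagation:
  gamma.gen: re-runs because build.txt -8->5; new result 72 (unchanged).
  utils.gen: re-examined; everything it read last time is the same (gamma.gen unchanged, export.gen unchanged) — cache 72 kept, no run.
  tables.gen: re-examined; everything it read last time is the same (report.gen unchanged, utils.gen unchanged) — cache 72 kept, no run.

The important point: gamma.gen recomputes to an identical value, and the output ends up unchanged.

Run set: gamma.gen (1 run).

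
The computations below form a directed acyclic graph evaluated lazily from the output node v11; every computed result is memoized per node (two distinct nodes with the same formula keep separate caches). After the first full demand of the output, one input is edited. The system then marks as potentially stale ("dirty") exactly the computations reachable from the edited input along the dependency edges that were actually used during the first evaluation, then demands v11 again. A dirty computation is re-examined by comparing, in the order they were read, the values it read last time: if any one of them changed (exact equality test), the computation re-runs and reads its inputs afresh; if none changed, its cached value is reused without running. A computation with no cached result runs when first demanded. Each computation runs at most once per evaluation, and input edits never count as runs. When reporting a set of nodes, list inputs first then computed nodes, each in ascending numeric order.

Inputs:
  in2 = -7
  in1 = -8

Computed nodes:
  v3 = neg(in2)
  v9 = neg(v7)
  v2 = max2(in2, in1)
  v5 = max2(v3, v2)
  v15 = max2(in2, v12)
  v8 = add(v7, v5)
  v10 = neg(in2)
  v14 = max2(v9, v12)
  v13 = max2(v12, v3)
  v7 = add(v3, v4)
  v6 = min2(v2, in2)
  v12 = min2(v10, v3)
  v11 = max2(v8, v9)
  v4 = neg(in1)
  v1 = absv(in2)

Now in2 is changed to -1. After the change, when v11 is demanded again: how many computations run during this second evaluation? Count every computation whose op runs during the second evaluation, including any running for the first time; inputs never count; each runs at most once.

First demand of the output computes:
  v2 = max2(-7, -8) = -7
  v3 = neg(-7) = 7
  v4 = neg(-8) = 8
  v5 = max2(7, -7) = 7
  v7 = add(7, 8) = 15
  v8 = add(15, 7) = 22
  v9 = neg(15) = -15
  v11 = max2(22, -15) = 22

After the edit, cleaning proceeds:
  v2: a read changed (in2 -7->-1) — executes, giving -1.
  v3: a read changed (in2 -7->-1) — executes, giving 1.
  v5: a read changed (v3 7->1; v2 -7->-1) — executes, giving 1.
  v7: a read changed (v3 7->1) — executes, giving 9.
  v8: a read changed (v7 15->9; v5 7->1) — executes, giving 10.
  v9: a read changed (v7 15->9) — executes, giving -9.
  v11: a read changed (v8 22->10; v9 -15->-9) — executes, giving 10.

7 computations run: v2, v3, v5, v7, v8, v9, v11.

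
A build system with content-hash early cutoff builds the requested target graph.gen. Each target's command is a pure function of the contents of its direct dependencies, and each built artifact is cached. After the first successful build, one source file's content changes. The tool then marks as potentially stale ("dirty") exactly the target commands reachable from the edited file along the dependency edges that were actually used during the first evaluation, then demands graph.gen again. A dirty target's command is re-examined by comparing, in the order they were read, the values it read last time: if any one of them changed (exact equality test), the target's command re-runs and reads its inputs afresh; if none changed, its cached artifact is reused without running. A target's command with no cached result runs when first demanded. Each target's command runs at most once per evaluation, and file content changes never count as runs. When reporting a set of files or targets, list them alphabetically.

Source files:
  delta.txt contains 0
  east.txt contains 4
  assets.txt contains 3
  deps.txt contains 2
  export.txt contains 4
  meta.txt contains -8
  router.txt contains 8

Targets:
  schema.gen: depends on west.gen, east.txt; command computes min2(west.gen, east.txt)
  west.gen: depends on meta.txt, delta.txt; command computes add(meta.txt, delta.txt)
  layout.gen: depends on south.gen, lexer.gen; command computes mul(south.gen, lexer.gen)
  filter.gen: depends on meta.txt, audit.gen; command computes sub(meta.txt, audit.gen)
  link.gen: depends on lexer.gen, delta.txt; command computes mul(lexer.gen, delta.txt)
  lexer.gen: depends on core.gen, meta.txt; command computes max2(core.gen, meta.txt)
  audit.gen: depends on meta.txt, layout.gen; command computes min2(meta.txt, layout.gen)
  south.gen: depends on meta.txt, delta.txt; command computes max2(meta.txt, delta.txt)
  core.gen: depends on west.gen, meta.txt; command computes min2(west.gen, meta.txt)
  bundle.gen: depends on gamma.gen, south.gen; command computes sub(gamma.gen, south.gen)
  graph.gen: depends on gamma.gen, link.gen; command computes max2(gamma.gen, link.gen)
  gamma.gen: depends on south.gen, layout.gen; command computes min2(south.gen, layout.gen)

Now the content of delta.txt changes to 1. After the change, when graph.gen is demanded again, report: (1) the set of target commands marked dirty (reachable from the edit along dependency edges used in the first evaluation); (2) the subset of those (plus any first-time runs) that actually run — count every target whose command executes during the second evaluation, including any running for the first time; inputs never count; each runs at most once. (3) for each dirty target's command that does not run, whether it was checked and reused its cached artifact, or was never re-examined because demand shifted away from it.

First evaluation (everything demanded from the output):
  south.gen = max2(-8, 0) = 0
  west.gen = add(-8, 0) = -8
  core.gen = min2(-8, -8) = -8
  lexer.gen = max2(-8, -8) = -8
  layout.gen = mul(0, -8) = 0
  gamma.gen = min2(0, 0) = 0
  link.gen = mul(-8, 0) = 0
  graph.gen = max2(0, 0) = 0

Propagation after the edit:
  south.gen: runs — delta.txt 0->1; result 1.
  west.gen: runs — delta.txt 0->1; result -7.
  core.gen: runs — west.gen -8->-7; result -8 (same value as before).
  lexer.gen: checked — values it read are unchanged (core.gen unchanged, meta.txt unchanged); reused cached -8 without running.
  layout.gen: runs — south.gen 0->1; result -8.
  gamma.gen: runs — south.gen 0->1; layout.gen 0->-8; result -8.
  link.gen: runs — delta.txt 0->1; result -8.
  graph.gen: runs — gamma.gen 0->-8; link.gen 0->-8; result -8.

Key observation: the cutoff stops propagation at lexer.gen — its inputs' values are unchanged, so it reuses its cache.

Marked dirty: core.gen, gamma.gen, graph.gen, layout.gen, lexer.gen, link.gen, south.gen, west.gen.
Target commands that run: core.gen, gamma.gen, graph.gen, layout.gen, link.gen, south.gen, west.gen — 7 in total.
Checked but reused from cache: lexer.gen.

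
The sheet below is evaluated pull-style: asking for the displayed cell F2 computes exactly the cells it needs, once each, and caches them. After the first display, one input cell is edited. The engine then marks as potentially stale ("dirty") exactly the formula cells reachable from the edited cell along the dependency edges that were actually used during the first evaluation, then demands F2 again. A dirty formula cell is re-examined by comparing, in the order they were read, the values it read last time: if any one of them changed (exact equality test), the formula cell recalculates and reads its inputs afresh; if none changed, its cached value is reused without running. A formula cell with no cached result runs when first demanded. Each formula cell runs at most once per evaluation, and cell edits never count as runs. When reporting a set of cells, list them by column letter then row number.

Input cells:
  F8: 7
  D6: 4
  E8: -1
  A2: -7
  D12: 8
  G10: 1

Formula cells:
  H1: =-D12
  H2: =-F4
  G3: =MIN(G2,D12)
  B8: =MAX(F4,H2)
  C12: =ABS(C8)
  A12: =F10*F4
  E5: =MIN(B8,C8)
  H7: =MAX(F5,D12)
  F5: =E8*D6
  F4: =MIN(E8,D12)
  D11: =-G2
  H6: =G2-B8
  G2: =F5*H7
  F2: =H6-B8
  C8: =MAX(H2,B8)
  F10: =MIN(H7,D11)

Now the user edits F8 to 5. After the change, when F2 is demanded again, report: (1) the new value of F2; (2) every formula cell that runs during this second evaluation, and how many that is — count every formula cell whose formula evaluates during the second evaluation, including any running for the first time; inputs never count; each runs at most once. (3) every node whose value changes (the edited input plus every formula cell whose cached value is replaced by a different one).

Demanding F2 again yields -34.
0 formula cells run: none.
The nodes whose values change: F8.
Note the shortcut — nothing in the graph depends on F8 at all, so no recomputation happens.

First demand of the output computes:
  F4 = MIN(-1, 8) = -1
  F5 = -1 * 4 = -4
  H2 = -(-1) = 1
  B8 = MAX(-1, 1) = 1
  H7 = MAX(-4, 8) = 8
  G2 = -4 * 8 = -32
  H6 = -32 - 1 = -33
  F2 = -33 - 1 = -34

After the edit, cleaning proceeds:
  no node depends on F8 at all; the second demand re-runs nothing.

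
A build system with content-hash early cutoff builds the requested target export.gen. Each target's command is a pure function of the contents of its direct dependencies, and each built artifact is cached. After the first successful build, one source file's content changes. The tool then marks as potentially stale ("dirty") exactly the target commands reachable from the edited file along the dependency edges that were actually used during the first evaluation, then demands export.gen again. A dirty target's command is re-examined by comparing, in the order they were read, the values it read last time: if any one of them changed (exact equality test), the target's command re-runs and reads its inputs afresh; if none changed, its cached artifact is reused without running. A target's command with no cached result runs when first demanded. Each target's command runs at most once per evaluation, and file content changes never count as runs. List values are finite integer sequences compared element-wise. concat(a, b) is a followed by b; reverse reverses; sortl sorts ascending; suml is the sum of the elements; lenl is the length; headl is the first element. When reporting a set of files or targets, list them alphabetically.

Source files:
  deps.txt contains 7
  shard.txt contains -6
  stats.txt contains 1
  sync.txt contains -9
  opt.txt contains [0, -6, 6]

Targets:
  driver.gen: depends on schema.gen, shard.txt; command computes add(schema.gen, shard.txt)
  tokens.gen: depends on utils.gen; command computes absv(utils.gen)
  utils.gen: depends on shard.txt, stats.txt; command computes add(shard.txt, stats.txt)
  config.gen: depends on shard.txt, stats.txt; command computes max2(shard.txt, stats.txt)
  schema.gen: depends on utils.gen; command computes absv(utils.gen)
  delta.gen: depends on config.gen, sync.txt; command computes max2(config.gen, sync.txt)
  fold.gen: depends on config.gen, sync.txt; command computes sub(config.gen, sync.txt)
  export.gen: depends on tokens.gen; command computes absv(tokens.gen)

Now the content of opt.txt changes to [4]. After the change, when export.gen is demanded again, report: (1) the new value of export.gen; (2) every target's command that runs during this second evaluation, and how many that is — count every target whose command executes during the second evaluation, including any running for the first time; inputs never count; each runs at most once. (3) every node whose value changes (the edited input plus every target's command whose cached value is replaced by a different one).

New value of export.gen: 5.
Target commands that run: none — 0 in total.
Values that change: opt.txt.
Key observation: opt.txt is never demanded by the output, so the edit triggers no recomputation at all.

First evaluation (everything demanded from the output):
  utils.gen = add(-6, 1) = -5
  tokens.gen = absv(-5) = 5
  export.gen = absv(5) = 5

Propagation after the edit:
  opt.txt feeds no computation that the output demands — nothing is marked dirty and nothing runs.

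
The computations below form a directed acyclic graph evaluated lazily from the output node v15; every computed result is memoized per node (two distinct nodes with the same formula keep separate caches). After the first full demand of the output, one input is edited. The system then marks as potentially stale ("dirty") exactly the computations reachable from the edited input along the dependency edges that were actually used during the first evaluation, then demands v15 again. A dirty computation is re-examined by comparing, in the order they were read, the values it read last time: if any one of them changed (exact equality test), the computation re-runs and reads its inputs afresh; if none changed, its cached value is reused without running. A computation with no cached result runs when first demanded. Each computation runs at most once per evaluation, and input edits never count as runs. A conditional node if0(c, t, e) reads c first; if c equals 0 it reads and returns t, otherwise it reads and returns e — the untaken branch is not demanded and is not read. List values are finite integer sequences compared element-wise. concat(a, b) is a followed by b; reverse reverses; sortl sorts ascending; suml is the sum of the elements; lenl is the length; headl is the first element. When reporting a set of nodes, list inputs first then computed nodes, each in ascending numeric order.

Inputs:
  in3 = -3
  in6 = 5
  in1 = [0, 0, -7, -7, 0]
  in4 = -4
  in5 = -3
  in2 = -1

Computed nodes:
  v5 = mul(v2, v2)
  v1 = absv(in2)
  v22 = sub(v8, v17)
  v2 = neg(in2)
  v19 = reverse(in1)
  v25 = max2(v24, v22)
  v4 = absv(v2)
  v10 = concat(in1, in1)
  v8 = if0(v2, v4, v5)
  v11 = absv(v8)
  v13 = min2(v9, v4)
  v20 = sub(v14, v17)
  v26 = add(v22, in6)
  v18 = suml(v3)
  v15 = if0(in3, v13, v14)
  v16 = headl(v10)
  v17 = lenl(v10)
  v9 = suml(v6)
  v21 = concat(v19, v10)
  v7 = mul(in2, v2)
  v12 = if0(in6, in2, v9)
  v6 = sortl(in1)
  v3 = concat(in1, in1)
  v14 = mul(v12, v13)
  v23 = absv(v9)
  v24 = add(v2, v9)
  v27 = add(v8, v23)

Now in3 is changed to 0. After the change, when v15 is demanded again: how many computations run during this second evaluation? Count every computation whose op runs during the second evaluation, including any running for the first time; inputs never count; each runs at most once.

1 computations run: v15.

First demand of the output computes:
  v2 = neg(-1) = 1
  v4 = absv(1) = 1
  v6 = sortl([0, 0, -7, -7, 0]) = [-7, -7, 0, 0, 0]
  v9 = suml([-7, -7, 0, 0, 0]) = -14
  v12 = if0(in6=5 -> else branch v9) = -14
  v13 = min2(-14, 1) = -14
  v14 = mul(-14, -14) = 196
  v15 = if0(in3=-3 -> else branch v14) = 196

After the edit, cleaning proceeds:
  v15: a read changed (in3 -3->0) — executes, giving -14.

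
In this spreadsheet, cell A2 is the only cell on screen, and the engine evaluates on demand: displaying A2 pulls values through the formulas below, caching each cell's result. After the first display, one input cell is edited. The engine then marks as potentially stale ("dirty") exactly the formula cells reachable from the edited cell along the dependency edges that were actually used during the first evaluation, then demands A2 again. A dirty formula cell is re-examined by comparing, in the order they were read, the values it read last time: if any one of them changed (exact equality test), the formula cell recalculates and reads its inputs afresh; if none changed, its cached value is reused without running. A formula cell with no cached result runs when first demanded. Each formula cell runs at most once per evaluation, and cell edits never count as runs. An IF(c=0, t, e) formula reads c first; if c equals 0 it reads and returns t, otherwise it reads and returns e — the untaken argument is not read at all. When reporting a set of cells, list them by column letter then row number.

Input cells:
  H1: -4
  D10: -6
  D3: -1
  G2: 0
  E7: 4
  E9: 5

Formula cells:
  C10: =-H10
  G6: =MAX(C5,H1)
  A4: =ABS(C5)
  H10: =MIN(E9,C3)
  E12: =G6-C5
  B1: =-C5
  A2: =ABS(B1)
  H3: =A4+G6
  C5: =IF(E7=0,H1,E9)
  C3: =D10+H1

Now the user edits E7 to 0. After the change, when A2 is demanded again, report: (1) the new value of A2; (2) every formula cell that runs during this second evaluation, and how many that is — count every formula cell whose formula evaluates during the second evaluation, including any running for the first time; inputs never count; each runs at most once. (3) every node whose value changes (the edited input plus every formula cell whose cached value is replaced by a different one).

A2 now evaluates to 4.
Run set: A2, B1, C5 (3 run).
Changed values: A2, B1, C5, E7.

Initial pass — values computed on the first demand:
  C5 = IF(E7=0: E7=4 -> else branch E9) = 5
  B1 = -(5) = -5
  A2 = ABS(-5) = 5

Second demand — change propagation:
  C5: re-runs because E7 4->0; new result -4.
  B1: re-runs because C5 5->-4; new result 4.
  A2: re-runs because B1 -5->4; new result 4.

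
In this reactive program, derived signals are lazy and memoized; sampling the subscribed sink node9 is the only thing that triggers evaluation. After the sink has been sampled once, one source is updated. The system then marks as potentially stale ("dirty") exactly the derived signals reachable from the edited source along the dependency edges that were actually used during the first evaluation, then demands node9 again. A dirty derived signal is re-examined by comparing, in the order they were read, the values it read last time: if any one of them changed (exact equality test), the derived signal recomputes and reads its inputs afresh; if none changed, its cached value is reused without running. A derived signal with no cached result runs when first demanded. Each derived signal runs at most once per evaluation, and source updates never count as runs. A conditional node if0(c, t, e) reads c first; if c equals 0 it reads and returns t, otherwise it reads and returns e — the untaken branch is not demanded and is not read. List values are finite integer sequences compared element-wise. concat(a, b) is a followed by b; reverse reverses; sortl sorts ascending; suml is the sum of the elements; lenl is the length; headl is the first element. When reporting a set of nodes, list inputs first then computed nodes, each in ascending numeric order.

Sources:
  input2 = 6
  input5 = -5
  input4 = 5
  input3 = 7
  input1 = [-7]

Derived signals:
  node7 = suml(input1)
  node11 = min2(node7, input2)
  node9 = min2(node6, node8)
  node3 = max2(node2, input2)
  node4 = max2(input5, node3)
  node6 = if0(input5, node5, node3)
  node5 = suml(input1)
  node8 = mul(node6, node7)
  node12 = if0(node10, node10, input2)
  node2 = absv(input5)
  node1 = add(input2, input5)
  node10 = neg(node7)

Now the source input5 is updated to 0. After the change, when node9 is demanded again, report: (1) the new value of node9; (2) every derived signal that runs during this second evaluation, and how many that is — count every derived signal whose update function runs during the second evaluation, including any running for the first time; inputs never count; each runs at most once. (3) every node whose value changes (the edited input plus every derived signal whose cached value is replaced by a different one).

Demanding node9 again yields -7.
4 derived signals run: node5, node6, node8, node9.
The nodes whose values change: input5, node6, node8, node9.
Note the branch switch — demand abandons node2, node3, which are never re-examined.

First demand of the output computes:
  node2 = absv(-5) = 5
  node3 = max2(5, 6) = 6
  node6 = if0(input5=-5 -> else branch node3) = 6
  node7 = suml([-7]) = -7
  node8 = mul(6, -7) = -42
  node9 = min2(6, -42) = -42

After the edit, cleaning proceeds:
  node2: stays stale; no demand reaches it after the flip.
  node3: stays stale; no demand reaches it after the flip.
  node5: had never run; runs now, result -7.
  node6: a read changed (input5 -5->0) — executes, giving -7.
  node8: a read changed (node6 6->-7) — executes, giving 49.
  node9: a read changed (node6 6->-7; node8 -42->49) — executes, giving -7.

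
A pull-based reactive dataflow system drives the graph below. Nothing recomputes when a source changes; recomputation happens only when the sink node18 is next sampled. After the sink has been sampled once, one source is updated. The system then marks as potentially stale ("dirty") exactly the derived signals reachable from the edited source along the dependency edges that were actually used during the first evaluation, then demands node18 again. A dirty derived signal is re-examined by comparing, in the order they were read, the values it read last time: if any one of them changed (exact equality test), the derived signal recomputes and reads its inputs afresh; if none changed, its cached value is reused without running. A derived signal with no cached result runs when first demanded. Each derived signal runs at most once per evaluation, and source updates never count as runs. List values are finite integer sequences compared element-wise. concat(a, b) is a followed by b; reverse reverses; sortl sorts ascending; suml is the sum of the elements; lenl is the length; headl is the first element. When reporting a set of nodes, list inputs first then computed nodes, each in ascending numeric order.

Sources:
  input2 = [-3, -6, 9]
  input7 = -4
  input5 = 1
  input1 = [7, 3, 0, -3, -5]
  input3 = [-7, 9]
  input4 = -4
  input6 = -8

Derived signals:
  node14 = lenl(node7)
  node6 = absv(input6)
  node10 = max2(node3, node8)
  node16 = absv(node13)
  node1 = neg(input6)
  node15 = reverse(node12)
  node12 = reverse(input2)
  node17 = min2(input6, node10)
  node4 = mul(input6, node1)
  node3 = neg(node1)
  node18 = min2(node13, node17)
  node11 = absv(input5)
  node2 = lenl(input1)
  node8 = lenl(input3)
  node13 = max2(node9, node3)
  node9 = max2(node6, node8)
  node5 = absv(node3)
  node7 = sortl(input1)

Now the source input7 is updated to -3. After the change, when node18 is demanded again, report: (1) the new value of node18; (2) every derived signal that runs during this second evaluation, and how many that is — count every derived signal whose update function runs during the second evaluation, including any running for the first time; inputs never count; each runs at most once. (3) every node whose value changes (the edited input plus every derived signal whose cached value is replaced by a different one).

New value of node18: -8.
Derived signals that run: none — 0 in total.
Values that change: input7.
Key observation: input7 is never demanded by the output, so the edit triggers no recomputation at all.

First evaluation (everything demanded from the output):
  node1 = neg(-8) = 8
  node3 = neg(8) = -8
  node6 = absv(-8) = 8
  node8 = lenl([-7, 9]) = 2
  node9 = max2(8, 2) = 8
  node10 = max2(-8, 2) = 2
  node13 = max2(8, -8) = 8
  node17 = min2(-8, 2) = -8
  node18 = min2(8, -8) = -8

Propagation after the edit:
  input7 feeds no computation that the output demands — nothing is marked dirty and nothing runs.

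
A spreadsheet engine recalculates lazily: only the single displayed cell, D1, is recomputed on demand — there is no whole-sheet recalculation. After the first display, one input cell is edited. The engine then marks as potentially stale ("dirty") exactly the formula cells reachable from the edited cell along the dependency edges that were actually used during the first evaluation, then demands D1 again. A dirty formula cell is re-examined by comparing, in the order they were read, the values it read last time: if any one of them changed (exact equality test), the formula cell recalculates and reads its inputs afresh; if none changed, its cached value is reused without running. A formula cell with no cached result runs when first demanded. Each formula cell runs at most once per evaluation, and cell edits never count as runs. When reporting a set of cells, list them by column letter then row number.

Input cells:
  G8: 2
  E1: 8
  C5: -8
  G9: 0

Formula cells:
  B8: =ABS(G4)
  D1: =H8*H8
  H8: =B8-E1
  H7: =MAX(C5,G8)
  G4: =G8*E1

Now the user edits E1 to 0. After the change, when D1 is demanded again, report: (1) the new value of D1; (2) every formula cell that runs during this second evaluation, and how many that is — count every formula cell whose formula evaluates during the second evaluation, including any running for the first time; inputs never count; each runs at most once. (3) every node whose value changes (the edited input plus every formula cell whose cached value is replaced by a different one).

First evaluation (everything demanded from the output):
  G4 = 2 * 8 = 16
  B8 = ABS(16) = 16
  H8 = 16 - 8 = 8
  D1 = 8 * 8 = 64

Propagation after the edit:
  G4: runs — E1 8->0; result 0.
  B8: runs — G4 16->0; result 0.
  H8: runs — B8 16->0; E1 8->0; result 0.
  D1: runs — H8 8->0; H8 8->0; result 0.

New value of D1: 0.
Formula cells that run: B8, D1, G4, H8 — 4 in total.
Values that change: B8, D1, E1, G4, H8.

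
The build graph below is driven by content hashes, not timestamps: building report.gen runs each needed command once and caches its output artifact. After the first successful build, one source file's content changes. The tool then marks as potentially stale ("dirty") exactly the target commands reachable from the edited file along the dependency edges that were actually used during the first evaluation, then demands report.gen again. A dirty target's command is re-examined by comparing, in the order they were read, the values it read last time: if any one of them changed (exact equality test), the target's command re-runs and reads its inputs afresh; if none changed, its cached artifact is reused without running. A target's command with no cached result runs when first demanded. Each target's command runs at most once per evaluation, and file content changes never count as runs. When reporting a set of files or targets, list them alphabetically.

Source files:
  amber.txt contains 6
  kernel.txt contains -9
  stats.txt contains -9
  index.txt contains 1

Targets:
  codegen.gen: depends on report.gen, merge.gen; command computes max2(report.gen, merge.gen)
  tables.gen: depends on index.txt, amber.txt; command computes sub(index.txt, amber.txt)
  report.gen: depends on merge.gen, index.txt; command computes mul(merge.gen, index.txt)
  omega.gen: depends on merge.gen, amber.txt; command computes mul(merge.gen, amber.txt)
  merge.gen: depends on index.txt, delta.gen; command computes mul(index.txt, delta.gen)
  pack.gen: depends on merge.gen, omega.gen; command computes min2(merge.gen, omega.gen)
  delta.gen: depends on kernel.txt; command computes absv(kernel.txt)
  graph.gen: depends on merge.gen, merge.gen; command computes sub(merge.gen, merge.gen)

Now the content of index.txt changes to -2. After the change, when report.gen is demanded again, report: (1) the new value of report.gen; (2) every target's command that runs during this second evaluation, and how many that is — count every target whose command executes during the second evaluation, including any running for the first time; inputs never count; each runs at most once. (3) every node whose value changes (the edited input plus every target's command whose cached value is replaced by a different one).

report.gen now evaluates to 36.
Run set: merge.gen, report.gen (2 run).
Changed values: index.txt, merge.gen, report.gen.

Initial pass — values computed on the first demand:
  delta.gen = absv(-9) = 9
  merge.gen = mul(1, 9) = 9
  report.gen = mul(9, 1) = 9

Second demand — change propagation:
  merge.gen: re-runs because index.txt 1->-2; new result -18.
  report.gen: re-runs because merge.gen 9->-18; index.txt 1->-2; new result 36.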